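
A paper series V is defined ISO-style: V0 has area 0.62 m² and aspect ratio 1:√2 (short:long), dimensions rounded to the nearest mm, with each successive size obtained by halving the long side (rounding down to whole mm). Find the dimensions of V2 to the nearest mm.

331 × 468 mm

Let V0's short side be w mm. w · w√2 = 0.62 m² = 620,000 mm², so w ≈ 662.1 mm and w√2 ≈ 936.4 mm → V0 = 662 × 936 mm.
V1: ⌊936/2⌋ × 662 = 468 × 662 mm
V2: ⌊662/2⌋ × 468 = 331 × 468 mm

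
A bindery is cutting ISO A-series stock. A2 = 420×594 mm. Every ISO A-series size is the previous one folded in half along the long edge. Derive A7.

74 × 105 mm

A3: ⌊594/2⌋ × 420 = 297 × 420 mm
A4: ⌊420/2⌋ × 297 = 210 × 297 mm
A5: ⌊297/2⌋ × 210 = 148 × 210 mm
A6: ⌊210/2⌋ × 148 = 105 × 148 mm
A7: ⌊148/2⌋ × 105 = 74 × 105 mm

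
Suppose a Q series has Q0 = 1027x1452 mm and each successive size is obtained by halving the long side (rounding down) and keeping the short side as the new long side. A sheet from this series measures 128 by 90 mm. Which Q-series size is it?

Q7

Q0: 1027 × 1452 mm
Q1: 726 × 1027 mm
Q2: 513 × 726 mm
Q3: 363 × 513 mm
Q4: 256 × 363 mm
Q5: 181 × 256 mm
Q6: 128 × 181 mm
Q7: 90 × 128 mm
Q8: 64 × 90 mm
→ matches Q7.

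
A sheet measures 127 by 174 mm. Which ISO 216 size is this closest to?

B6 (125 × 176 mm)

Aspect ratio 174/127 ≈ 1.370 (ISO target is √2 ≈ 1.414).
In the B-series (B0 = 1000 × 1414 mm): B6 = 125 × 176 mm.
Off by 4 mm total — nearest standard size.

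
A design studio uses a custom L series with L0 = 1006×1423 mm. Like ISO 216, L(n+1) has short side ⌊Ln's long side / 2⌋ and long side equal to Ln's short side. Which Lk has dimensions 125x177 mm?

L0: 1006 × 1423 mm
L1: 711 × 1006 mm
L2: 503 × 711 mm
L3: 355 × 503 mm
L4: 251 × 355 mm
L5: 177 × 251 mm
L6: 125 × 177 mm
L7: 88 × 125 mm
→ matches L6.

L6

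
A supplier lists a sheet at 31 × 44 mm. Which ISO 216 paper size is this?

Aspect ratio 44/31 ≈ 1.419 — close to the ISO √2 ≈ 1.414.
In the B-series (B0 = 1000 × 1414 mm): B10 = 31 × 44 mm.

B10 (31 × 44 mm)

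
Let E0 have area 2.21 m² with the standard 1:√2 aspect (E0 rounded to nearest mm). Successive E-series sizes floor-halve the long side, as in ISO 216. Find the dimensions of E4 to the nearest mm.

312 × 442 mm

Let E0's short side be w mm. w · w√2 = 2.21 m² = 2,210,000 mm², so w ≈ 1250.1 mm and w√2 ≈ 1767.9 mm → E0 = 1250 × 1768 mm.
E1: ⌊1768/2⌋ × 1250 = 884 × 1250 mm
E2: ⌊1250/2⌋ × 884 = 625 × 884 mm
E3: ⌊884/2⌋ × 625 = 442 × 625 mm
E4: ⌊625/2⌋ × 442 = 312 × 442 mm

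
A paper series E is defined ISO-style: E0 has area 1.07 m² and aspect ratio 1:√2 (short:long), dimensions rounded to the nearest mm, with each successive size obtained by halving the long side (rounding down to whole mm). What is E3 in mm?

307 × 435 mm

Let E0's short side be w mm. w · w√2 = 1.07 m² = 1,070,000 mm², so w ≈ 869.8 mm and w√2 ≈ 1230.1 mm → E0 = 870 × 1230 mm.
E1: ⌊1230/2⌋ × 870 = 615 × 870 mm
E2: ⌊870/2⌋ × 615 = 435 × 615 mm
E3: ⌊615/2⌋ × 435 = 307 × 435 mm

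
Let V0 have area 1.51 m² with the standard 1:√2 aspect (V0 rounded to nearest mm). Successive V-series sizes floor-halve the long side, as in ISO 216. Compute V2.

Let V0's short side be w mm. w · w√2 = 1.51 m² = 1,510,000 mm², so w ≈ 1033.3 mm and w√2 ≈ 1461.3 mm → V0 = 1033 × 1461 mm.
V1: ⌊1461/2⌋ × 1033 = 730 × 1033 mm
V2: ⌊1033/2⌋ × 730 = 516 × 730 mm

516 × 730 mm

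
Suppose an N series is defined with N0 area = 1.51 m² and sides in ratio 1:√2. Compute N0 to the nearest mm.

Let the short side be w mm. Then w · w√2 = 1.51 m² = 1,510,000 mm².
w² = 1,510,000/√2, so w ≈ 1033.3 mm; long side = w√2 ≈ 1461.3 mm.

1033 × 1461 mm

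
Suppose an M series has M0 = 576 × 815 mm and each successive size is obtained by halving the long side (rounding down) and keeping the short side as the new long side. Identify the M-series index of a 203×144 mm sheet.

M0: 576 × 815 mm
M1: 407 × 576 mm
M2: 288 × 407 mm
M3: 203 × 288 mm
M4: 144 × 203 mm
M5: 101 × 144 mm
→ matches M4.

M4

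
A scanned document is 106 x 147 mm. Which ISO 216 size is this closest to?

Aspect ratio 147/106 ≈ 1.387 (ISO target is √2 ≈ 1.414).
In the A-series (A0 area = 1 m²): A6 = 105 × 148 mm.
Off by 2 mm total — nearest standard size.

A6 (105 × 148 mm)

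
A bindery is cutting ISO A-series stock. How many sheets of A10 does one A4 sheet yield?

A4 = 210 × 297 mm; A10 = 26 × 37 mm.
Each halving step doubles the count; 6 steps from A4 to A10.
2^6 = 64.

64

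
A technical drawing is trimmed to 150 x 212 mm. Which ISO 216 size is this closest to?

Aspect ratio 212/150 ≈ 1.413 — close to the ISO √2 ≈ 1.414.
In the A-series (A0 area = 1 m²): A5 = 148 × 210 mm.
Off by 4 mm total — nearest standard size.

A5 (148 × 210 mm)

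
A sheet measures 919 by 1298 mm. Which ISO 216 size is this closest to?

C0 (917 × 1297 mm)

Aspect ratio 1298/919 ≈ 1.412 — close to the ISO √2 ≈ 1.414.
In the C-series (envelope sizes, between A and B): C0 = 917 × 1297 mm.
Off by 3 mm total — nearest standard size.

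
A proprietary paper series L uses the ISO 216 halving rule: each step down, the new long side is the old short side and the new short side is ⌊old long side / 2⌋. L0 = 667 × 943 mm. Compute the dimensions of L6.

83 × 117 mm

L1 = 471 × 667 mm (from L0 by 1 halving).
L2: ⌊667/2⌋ × 471 = 333 × 471 mm
L3: ⌊471/2⌋ × 333 = 235 × 333 mm
L4: ⌊333/2⌋ × 235 = 166 × 235 mm
L5: ⌊235/2⌋ × 166 = 117 × 166 mm
L6: ⌊166/2⌋ × 117 = 83 × 117 mm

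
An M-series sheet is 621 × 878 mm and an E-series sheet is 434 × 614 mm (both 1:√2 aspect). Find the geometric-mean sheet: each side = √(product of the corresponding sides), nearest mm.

Short side: √(621 · 434) = √269514 ≈ 519.1 → 519 mm
Long side: √(878 · 614) = √539092 ≈ 734.2 → 734 mm

519 × 734 mm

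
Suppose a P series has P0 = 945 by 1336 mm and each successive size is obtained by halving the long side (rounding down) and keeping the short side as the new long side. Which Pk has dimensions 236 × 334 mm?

P0: 945 × 1336 mm
P1: 668 × 945 mm
P2: 472 × 668 mm
P3: 334 × 472 mm
P4: 236 × 334 mm
P5: 167 × 236 mm
→ matches P4.

P4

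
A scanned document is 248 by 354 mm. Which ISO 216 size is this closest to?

Aspect ratio 354/248 ≈ 1.427 — close to the ISO √2 ≈ 1.414.
In the B-series (B0 = 1000 × 1414 mm): B4 = 250 × 353 mm.
Off by 3 mm total — nearest standard size.

B4 (250 × 353 mm)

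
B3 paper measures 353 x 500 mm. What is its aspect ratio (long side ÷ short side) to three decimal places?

1.416

500 / 353 = 1.416
ISO 216 targets √2 ≈ 1.414; the +0.002 deviation is from mm rounding.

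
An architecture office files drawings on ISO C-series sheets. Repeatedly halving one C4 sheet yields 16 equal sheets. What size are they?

16 = 2^4, so 4 halving steps.
C4 → C5 → … → C8 after 4 steps.

C8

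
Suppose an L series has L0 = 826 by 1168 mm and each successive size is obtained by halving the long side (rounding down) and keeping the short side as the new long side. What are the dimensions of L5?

146 × 206 mm

L1: ⌊1168/2⌋ × 826 = 584 × 826 mm
L2: ⌊826/2⌋ × 584 = 413 × 584 mm
L3: ⌊584/2⌋ × 413 = 292 × 413 mm
L4: ⌊413/2⌋ × 292 = 206 × 292 mm
L5: ⌊292/2⌋ × 206 = 146 × 206 mm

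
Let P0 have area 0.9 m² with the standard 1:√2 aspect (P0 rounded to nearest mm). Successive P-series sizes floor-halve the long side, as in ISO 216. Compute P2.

Let P0's short side be w mm. w · w√2 = 0.9 m² = 900,000 mm², so w ≈ 797.7 mm and w√2 ≈ 1128.2 mm → P0 = 798 × 1128 mm.
P1: ⌊1128/2⌋ × 798 = 564 × 798 mm
P2: ⌊798/2⌋ × 564 = 399 × 564 mm

399 × 564 mm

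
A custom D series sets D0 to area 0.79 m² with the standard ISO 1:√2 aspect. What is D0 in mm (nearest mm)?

747 × 1057 mm

Let the short side be w mm. Then w · w√2 = 0.79 m² = 790,000 mm².
w² = 790,000/√2, so w ≈ 747.4 mm; long side = w√2 ≈ 1057.0 mm.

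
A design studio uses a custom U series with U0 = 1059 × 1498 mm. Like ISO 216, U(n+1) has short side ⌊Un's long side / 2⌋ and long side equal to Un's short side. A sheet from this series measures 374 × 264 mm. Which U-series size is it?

U4

U0: 1059 × 1498 mm
U1: 749 × 1059 mm
U2: 529 × 749 mm
U3: 374 × 529 mm
U4: 264 × 374 mm
U5: 187 × 264 mm
→ matches U4.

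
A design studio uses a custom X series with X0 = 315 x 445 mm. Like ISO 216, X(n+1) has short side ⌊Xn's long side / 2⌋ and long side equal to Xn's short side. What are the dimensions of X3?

111 × 157 mm

X1: ⌊445/2⌋ × 315 = 222 × 315 mm
X2: ⌊315/2⌋ × 222 = 157 × 222 mm
X3: ⌊222/2⌋ × 157 = 111 × 157 mm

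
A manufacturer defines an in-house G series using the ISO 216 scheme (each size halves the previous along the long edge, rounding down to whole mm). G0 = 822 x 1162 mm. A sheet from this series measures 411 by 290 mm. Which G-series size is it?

G0: 822 × 1162 mm
G1: 581 × 822 mm
G2: 411 × 581 mm
G3: 290 × 411 mm
G4: 205 × 290 mm
→ matches G3.

G3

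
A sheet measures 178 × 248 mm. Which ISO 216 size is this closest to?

Aspect ratio 248/178 ≈ 1.393 (ISO target is √2 ≈ 1.414).
In the B-series (B0 = 1000 × 1414 mm): B5 = 176 × 250 mm.
Off by 4 mm total — nearest standard size.

B5 (176 × 250 mm)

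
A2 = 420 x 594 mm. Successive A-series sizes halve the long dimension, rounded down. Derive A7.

A3: ⌊594/2⌋ × 420 = 297 × 420 mm
A4: ⌊420/2⌋ × 297 = 210 × 297 mm
A5: ⌊297/2⌋ × 210 = 148 × 210 mm
A6: ⌊210/2⌋ × 148 = 105 × 148 mm
A7: ⌊148/2⌋ × 105 = 74 × 105 mm

74 × 105 mm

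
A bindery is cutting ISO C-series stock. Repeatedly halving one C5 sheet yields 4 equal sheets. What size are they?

4 = 2^2, so 2 halving steps.
C5 → C6 → … → C7 after 2 steps.

C7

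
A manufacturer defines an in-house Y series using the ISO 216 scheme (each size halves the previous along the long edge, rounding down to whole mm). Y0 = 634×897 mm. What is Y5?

112 × 158 mm

Y1 = 448 × 634 mm (from Y0 by 1 halving).
Y2: ⌊634/2⌋ × 448 = 317 × 448 mm
Y3: ⌊448/2⌋ × 317 = 224 × 317 mm
Y4: ⌊317/2⌋ × 224 = 158 × 224 mm
Y5: ⌊224/2⌋ × 158 = 112 × 158 mm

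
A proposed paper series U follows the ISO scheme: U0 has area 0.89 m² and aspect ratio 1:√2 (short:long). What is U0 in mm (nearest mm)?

793 × 1122 mm

Let the short side be w mm. Then w · w√2 = 0.89 m² = 890,000 mm².
w² = 890,000/√2, so w ≈ 793.3 mm; long side = w√2 ≈ 1121.9 mm.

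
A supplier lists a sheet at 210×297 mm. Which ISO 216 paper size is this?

A4 (210 × 297 mm)

Aspect ratio 297/210 ≈ 1.414 — close to the ISO √2 ≈ 1.414.
In the A-series (A0 area = 1 m²): A4 = 210 × 297 mm.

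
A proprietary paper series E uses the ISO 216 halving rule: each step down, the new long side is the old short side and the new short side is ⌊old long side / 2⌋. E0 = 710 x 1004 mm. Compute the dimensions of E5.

E1: ⌊1004/2⌋ × 710 = 502 × 710 mm
E2: ⌊710/2⌋ × 502 = 355 × 502 mm
E3: ⌊502/2⌋ × 355 = 251 × 355 mm
E4: ⌊355/2⌋ × 251 = 177 × 251 mm
E5: ⌊251/2⌋ × 177 = 125 × 177 mm

125 × 177 mm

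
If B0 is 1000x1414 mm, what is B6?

125 × 176 mm

B1: ⌊1414/2⌋ × 1000 = 707 × 1000 mm
B2: ⌊1000/2⌋ × 707 = 500 × 707 mm
B3: ⌊707/2⌋ × 500 = 353 × 500 mm
B4: ⌊500/2⌋ × 353 = 250 × 353 mm
B5: ⌊353/2⌋ × 250 = 176 × 250 mm
B6: ⌊250/2⌋ × 176 = 125 × 176 mm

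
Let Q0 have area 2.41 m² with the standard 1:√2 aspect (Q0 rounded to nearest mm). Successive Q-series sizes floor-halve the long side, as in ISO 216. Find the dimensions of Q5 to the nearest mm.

230 × 326 mm

Let Q0's short side be w mm. w · w√2 = 2.41 m² = 2,410,000 mm², so w ≈ 1305.4 mm and w√2 ≈ 1846.1 mm → Q0 = 1305 × 1846 mm.
Q1: ⌊1846/2⌋ × 1305 = 923 × 1305 mm
Q2: ⌊1305/2⌋ × 923 = 652 × 923 mm
Q3: ⌊923/2⌋ × 652 = 461 × 652 mm
Q4: ⌊652/2⌋ × 461 = 326 × 461 mm
Q5: ⌊461/2⌋ × 326 = 230 × 326 mm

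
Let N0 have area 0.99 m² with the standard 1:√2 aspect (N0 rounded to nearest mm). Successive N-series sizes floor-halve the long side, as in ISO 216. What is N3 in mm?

295 × 418 mm

Let N0's short side be w mm. w · w√2 = 0.99 m² = 990,000 mm², so w ≈ 836.7 mm and w√2 ≈ 1183.2 mm → N0 = 837 × 1183 mm.
N1: ⌊1183/2⌋ × 837 = 591 × 837 mm
N2: ⌊837/2⌋ × 591 = 418 × 591 mm
N3: ⌊591/2⌋ × 418 = 295 × 418 mm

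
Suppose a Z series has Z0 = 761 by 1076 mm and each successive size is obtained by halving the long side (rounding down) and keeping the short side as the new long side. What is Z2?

Z1: ⌊1076/2⌋ × 761 = 538 × 761 mm
Z2: ⌊761/2⌋ × 538 = 380 × 538 mm

380 × 538 mm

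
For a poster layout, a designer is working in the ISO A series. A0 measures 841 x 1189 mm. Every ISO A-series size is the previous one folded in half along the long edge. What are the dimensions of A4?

210 × 297 mm

A1: ⌊1189/2⌋ × 841 = 594 × 841 mm
A2: ⌊841/2⌋ × 594 = 420 × 594 mm
A3: ⌊594/2⌋ × 420 = 297 × 420 mm
A4: ⌊420/2⌋ × 297 = 210 × 297 mm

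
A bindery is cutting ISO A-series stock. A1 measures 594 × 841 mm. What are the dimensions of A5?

A2: ⌊841/2⌋ × 594 = 420 × 594 mm
A3: ⌊594/2⌋ × 420 = 297 × 420 mm
A4: ⌊420/2⌋ × 297 = 210 × 297 mm
A5: ⌊297/2⌋ × 210 = 148 × 210 mm

148 × 210 mm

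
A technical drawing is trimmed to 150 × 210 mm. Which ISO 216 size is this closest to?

Aspect ratio 210/150 ≈ 1.400 — close to the ISO √2 ≈ 1.414.
In the A-series (A0 area = 1 m²): A5 = 148 × 210 mm.
Off by 2 mm total — nearest standard size.

A5 (148 × 210 mm)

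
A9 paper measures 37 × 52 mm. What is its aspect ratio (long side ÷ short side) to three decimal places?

52 / 37 = 1.405
ISO 216 targets √2 ≈ 1.414; the -0.009 deviation is from mm rounding.

1.405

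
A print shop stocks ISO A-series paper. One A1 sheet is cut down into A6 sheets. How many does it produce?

32

A1 = 594 × 841 mm; A6 = 105 × 148 mm.
Each halving step doubles the count; 5 steps from A1 to A6.
2^5 = 32.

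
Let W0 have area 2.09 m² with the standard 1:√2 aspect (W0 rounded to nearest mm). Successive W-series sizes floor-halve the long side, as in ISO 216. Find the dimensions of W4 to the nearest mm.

304 × 429 mm

Let W0's short side be w mm. w · w√2 = 2.09 m² = 2,090,000 mm², so w ≈ 1215.7 mm and w√2 ≈ 1719.2 mm → W0 = 1216 × 1719 mm.
W1: ⌊1719/2⌋ × 1216 = 859 × 1216 mm
W2: ⌊1216/2⌋ × 859 = 608 × 859 mm
W3: ⌊859/2⌋ × 608 = 429 × 608 mm
W4: ⌊608/2⌋ × 429 = 304 × 429 mm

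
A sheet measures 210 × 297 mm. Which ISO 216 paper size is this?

Aspect ratio 297/210 ≈ 1.414 — close to the ISO √2 ≈ 1.414.
In the A-series (A0 area = 1 m²): A4 = 210 × 297 mm.

A4 (210 × 297 mm)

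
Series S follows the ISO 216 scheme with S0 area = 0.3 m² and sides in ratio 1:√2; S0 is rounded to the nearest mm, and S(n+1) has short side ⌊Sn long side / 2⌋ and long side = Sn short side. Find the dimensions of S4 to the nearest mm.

115 × 162 mm

Let S0's short side be w mm. w · w√2 = 0.3 m² = 300,000 mm², so w ≈ 460.6 mm and w√2 ≈ 651.4 mm → S0 = 461 × 651 mm.
S1: ⌊651/2⌋ × 461 = 325 × 461 mm
S2: ⌊461/2⌋ × 325 = 230 × 325 mm
S3: ⌊325/2⌋ × 230 = 162 × 230 mm
S4: ⌊230/2⌋ × 162 = 115 × 162 mm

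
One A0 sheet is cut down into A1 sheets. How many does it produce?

Each ISO step halves the sheet: 1 × A0 → 2 × A1
From A0 to A1 is 1 halving step: 2^1 = 2.

2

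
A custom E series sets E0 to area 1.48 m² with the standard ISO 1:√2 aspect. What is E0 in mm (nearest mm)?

1023 × 1447 mm

Let the short side be w mm. Then w · w√2 = 1.48 m² = 1,480,000 mm².
w² = 1,480,000/√2, so w ≈ 1023.0 mm; long side = w√2 ≈ 1446.7 mm.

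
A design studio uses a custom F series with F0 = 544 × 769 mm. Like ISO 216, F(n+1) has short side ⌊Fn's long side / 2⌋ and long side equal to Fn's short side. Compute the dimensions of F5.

96 × 136 mm

F1: ⌊769/2⌋ × 544 = 384 × 544 mm
F2: ⌊544/2⌋ × 384 = 272 × 384 mm
F3: ⌊384/2⌋ × 272 = 192 × 272 mm
F4: ⌊272/2⌋ × 192 = 136 × 192 mm
F5: ⌊192/2⌋ × 136 = 96 × 136 mm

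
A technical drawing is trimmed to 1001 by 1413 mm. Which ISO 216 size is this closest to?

Aspect ratio 1413/1001 ≈ 1.412 — close to the ISO √2 ≈ 1.414.
In the B-series (B0 = 1000 × 1414 mm): B0 = 1000 × 1414 mm.
Off by 2 mm total — nearest standard size.

B0 (1000 × 1414 mm)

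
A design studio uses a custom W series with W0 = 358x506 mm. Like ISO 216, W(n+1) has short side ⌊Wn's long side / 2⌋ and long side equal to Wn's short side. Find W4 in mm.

89 × 126 mm

W1 = 253 × 358 mm (from W0 by 1 halving).
W2: ⌊358/2⌋ × 253 = 179 × 253 mm
W3: ⌊253/2⌋ × 179 = 126 × 179 mm
W4: ⌊179/2⌋ × 126 = 89 × 126 mm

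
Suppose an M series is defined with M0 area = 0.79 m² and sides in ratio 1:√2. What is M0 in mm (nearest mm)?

747 × 1057 mm

Let the short side be w mm. Then w · w√2 = 0.79 m² = 790,000 mm².
w² = 790,000/√2, so w ≈ 747.4 mm; long side = w√2 ≈ 1057.0 mm.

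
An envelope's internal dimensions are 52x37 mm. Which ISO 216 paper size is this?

A9 (37 × 52 mm)

Aspect ratio 52/37 ≈ 1.405 — close to the ISO √2 ≈ 1.414.
In the A-series (A0 area = 1 m²): A9 = 37 × 52 mm.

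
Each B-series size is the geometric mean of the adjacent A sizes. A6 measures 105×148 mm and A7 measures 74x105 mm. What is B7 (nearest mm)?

Short side: √(105 · 74) = √7770 ≈ 88.1 → 88 mm
Long side: √(148 · 105) = √15540 ≈ 124.7 → 125 mm

88 × 125 mm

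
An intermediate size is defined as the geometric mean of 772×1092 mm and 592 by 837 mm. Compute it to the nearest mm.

Short side: √(772 · 592) = √457024 ≈ 676.0 → 676 mm
Long side: √(1092 · 837) = √914004 ≈ 956.0 → 956 mm

676 × 956 mm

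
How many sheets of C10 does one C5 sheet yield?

32

Each ISO step halves the sheet: 1 × C5 → 2 × C6 → 4 × C7 → 8 × C8 → …
From C5 to C10 is 5 halving steps: 2^5 = 32.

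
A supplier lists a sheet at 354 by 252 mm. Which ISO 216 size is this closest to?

B4 (250 × 353 mm)

Aspect ratio 354/252 ≈ 1.405 — close to the ISO √2 ≈ 1.414.
In the B-series (B0 = 1000 × 1414 mm): B4 = 250 × 353 mm.
Off by 3 mm total — nearest standard size.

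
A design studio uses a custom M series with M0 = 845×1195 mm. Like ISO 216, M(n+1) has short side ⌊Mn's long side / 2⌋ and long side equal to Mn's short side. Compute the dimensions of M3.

M1: ⌊1195/2⌋ × 845 = 597 × 845 mm
M2: ⌊845/2⌋ × 597 = 422 × 597 mm
M3: ⌊597/2⌋ × 422 = 298 × 422 mm

298 × 422 mm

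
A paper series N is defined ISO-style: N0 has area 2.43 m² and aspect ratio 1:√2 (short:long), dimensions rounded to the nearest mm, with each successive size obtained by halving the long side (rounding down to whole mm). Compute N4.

327 × 463 mm

Let N0's short side be w mm. w · w√2 = 2.43 m² = 2,430,000 mm², so w ≈ 1310.8 mm and w√2 ≈ 1853.8 mm → N0 = 1311 × 1854 mm.
N1: ⌊1854/2⌋ × 1311 = 927 × 1311 mm
N2: ⌊1311/2⌋ × 927 = 655 × 927 mm
N3: ⌊927/2⌋ × 655 = 463 × 655 mm
N4: ⌊655/2⌋ × 463 = 327 × 463 mm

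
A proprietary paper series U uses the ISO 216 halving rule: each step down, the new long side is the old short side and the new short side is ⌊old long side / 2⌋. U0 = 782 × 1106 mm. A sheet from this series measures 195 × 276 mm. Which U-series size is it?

U4

U0: 782 × 1106 mm
U1: 553 × 782 mm
U2: 391 × 553 mm
U3: 276 × 391 mm
U4: 195 × 276 mm
U5: 138 × 195 mm
→ matches U4.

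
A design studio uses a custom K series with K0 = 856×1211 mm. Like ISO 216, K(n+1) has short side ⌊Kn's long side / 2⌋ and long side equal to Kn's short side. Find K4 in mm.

214 × 302 mm

K1: ⌊1211/2⌋ × 856 = 605 × 856 mm
K2: ⌊856/2⌋ × 605 = 428 × 605 mm
K3: ⌊605/2⌋ × 428 = 302 × 428 mm
K4: ⌊428/2⌋ × 302 = 214 × 302 mm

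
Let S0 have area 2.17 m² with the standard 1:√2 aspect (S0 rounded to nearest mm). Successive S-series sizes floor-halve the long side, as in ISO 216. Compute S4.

309 × 438 mm

Let S0's short side be w mm. w · w√2 = 2.17 m² = 2,170,000 mm², so w ≈ 1238.7 mm and w√2 ≈ 1751.8 mm → S0 = 1239 × 1752 mm.
S1: ⌊1752/2⌋ × 1239 = 876 × 1239 mm
S2: ⌊1239/2⌋ × 876 = 619 × 876 mm
S3: ⌊876/2⌋ × 619 = 438 × 619 mm
S4: ⌊619/2⌋ × 438 = 309 × 438 mm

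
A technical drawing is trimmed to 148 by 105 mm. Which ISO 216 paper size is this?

Aspect ratio 148/105 ≈ 1.410 — close to the ISO √2 ≈ 1.414.
In the A-series (A0 area = 1 m²): A6 = 105 × 148 mm.

A6 (105 × 148 mm)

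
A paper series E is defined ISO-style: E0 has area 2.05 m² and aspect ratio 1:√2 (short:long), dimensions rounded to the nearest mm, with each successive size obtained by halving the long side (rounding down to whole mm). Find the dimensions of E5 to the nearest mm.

212 × 301 mm

Let E0's short side be w mm. w · w√2 = 2.05 m² = 2,050,000 mm², so w ≈ 1204.0 mm and w√2 ≈ 1702.7 mm → E0 = 1204 × 1703 mm.
E1: ⌊1703/2⌋ × 1204 = 851 × 1204 mm
E2: ⌊1204/2⌋ × 851 = 602 × 851 mm
E3: ⌊851/2⌋ × 602 = 425 × 602 mm
E4: ⌊602/2⌋ × 425 = 301 × 425 mm
E5: ⌊425/2⌋ × 301 = 212 × 301 mm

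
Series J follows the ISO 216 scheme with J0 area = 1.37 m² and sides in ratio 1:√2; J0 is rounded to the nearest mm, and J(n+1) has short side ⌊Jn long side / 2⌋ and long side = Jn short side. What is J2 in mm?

492 × 696 mm

Let J0's short side be w mm. w · w√2 = 1.37 m² = 1,370,000 mm², so w ≈ 984.2 mm and w√2 ≈ 1391.9 mm → J0 = 984 × 1392 mm.
J1: ⌊1392/2⌋ × 984 = 696 × 984 mm
J2: ⌊984/2⌋ × 696 = 492 × 696 mm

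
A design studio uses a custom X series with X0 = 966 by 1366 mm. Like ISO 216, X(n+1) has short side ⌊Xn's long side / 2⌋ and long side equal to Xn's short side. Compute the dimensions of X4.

X1: ⌊1366/2⌋ × 966 = 683 × 966 mm
X2: ⌊966/2⌋ × 683 = 483 × 683 mm
X3: ⌊683/2⌋ × 483 = 341 × 483 mm
X4: ⌊483/2⌋ × 341 = 241 × 341 mm

241 × 341 mm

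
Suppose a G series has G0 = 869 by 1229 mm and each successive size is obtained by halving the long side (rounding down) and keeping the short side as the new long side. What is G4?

217 × 307 mm

G1: ⌊1229/2⌋ × 869 = 614 × 869 mm
G2: ⌊869/2⌋ × 614 = 434 × 614 mm
G3: ⌊614/2⌋ × 434 = 307 × 434 mm
G4: ⌊434/2⌋ × 307 = 217 × 307 mm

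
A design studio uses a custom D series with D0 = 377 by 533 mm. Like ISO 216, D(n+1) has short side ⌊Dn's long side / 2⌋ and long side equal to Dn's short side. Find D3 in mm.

133 × 188 mm

D1: ⌊533/2⌋ × 377 = 266 × 377 mm
D2: ⌊377/2⌋ × 266 = 188 × 266 mm
D3: ⌊266/2⌋ × 188 = 133 × 188 mm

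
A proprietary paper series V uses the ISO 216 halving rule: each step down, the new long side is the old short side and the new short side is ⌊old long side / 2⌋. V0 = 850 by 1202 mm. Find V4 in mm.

V1: ⌊1202/2⌋ × 850 = 601 × 850 mm
V2: ⌊850/2⌋ × 601 = 425 × 601 mm
V3: ⌊601/2⌋ × 425 = 300 × 425 mm
V4: ⌊425/2⌋ × 300 = 212 × 300 mm

212 × 300 mm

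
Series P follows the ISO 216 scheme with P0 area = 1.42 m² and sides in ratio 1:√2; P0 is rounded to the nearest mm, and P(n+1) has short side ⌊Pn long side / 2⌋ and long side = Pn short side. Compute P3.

354 × 501 mm

Let P0's short side be w mm. w · w√2 = 1.42 m² = 1,420,000 mm², so w ≈ 1002.0 mm and w√2 ≈ 1417.1 mm → P0 = 1002 × 1417 mm.
P1: ⌊1417/2⌋ × 1002 = 708 × 1002 mm
P2: ⌊1002/2⌋ × 708 = 501 × 708 mm
P3: ⌊708/2⌋ × 501 = 354 × 501 mm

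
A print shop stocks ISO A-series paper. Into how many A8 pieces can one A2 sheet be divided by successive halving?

64

Each ISO step halves the sheet: 1 × A2 → 2 × A3 → 4 × A4 → 8 × A5 → …
From A2 to A8 is 6 halving steps: 2^6 = 64.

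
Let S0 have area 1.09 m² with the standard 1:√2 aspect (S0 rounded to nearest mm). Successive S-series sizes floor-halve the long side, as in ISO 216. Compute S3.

Let S0's short side be w mm. w · w√2 = 1.09 m² = 1,090,000 mm², so w ≈ 877.9 mm and w√2 ≈ 1241.6 mm → S0 = 878 × 1242 mm.
S1: ⌊1242/2⌋ × 878 = 621 × 878 mm
S2: ⌊878/2⌋ × 621 = 439 × 621 mm
S3: ⌊621/2⌋ × 439 = 310 × 439 mm

310 × 439 mm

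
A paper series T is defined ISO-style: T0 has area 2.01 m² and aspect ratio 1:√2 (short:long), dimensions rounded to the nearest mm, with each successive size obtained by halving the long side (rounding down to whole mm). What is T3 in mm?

Let T0's short side be w mm. w · w√2 = 2.01 m² = 2,010,000 mm², so w ≈ 1192.2 mm and w√2 ≈ 1686.0 mm → T0 = 1192 × 1686 mm.
T1: ⌊1686/2⌋ × 1192 = 843 × 1192 mm
T2: ⌊1192/2⌋ × 843 = 596 × 843 mm
T3: ⌊843/2⌋ × 596 = 421 × 596 mm

421 × 596 mm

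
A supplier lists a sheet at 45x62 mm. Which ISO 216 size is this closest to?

Aspect ratio 62/45 ≈ 1.378 (ISO target is √2 ≈ 1.414).
In the B-series (B0 = 1000 × 1414 mm): B9 = 44 × 62 mm.
Off by 1 mm total — nearest standard size.

B9 (44 × 62 mm)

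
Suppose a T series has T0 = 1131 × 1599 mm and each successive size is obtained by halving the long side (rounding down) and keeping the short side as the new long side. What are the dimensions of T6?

141 × 199 mm

T1: ⌊1599/2⌋ × 1131 = 799 × 1131 mm
T2: ⌊1131/2⌋ × 799 = 565 × 799 mm
T3: ⌊799/2⌋ × 565 = 399 × 565 mm
T4: ⌊565/2⌋ × 399 = 282 × 399 mm
T5: ⌊399/2⌋ × 282 = 199 × 282 mm
T6: ⌊282/2⌋ × 199 = 141 × 199 mm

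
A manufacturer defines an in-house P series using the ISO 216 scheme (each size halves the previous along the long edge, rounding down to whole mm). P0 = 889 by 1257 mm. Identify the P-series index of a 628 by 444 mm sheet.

P2

P0: 889 × 1257 mm
P1: 628 × 889 mm
P2: 444 × 628 mm
P3: 314 × 444 mm
→ matches P2.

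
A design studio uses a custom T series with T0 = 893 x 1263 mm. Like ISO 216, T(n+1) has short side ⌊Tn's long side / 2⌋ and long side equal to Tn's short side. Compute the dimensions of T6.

111 × 157 mm

T1: ⌊1263/2⌋ × 893 = 631 × 893 mm
T2: ⌊893/2⌋ × 631 = 446 × 631 mm
T3: ⌊631/2⌋ × 446 = 315 × 446 mm
T4: ⌊446/2⌋ × 315 = 223 × 315 mm
T5: ⌊315/2⌋ × 223 = 157 × 223 mm
T6: ⌊223/2⌋ × 157 = 111 × 157 mm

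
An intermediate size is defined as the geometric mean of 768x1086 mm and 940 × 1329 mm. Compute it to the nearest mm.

850 × 1201 mm

Short side: √(768 · 940) = √721920 ≈ 849.7 → 850 mm
Long side: √(1086 · 1329) = √1443294 ≈ 1201.4 → 1201 mm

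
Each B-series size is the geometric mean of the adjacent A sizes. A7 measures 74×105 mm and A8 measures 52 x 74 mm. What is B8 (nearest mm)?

Short side: √(74 · 52) = √3848 ≈ 62.0 → 62 mm
Long side: √(105 · 74) = √7770 ≈ 88.1 → 88 mm

62 × 88 mm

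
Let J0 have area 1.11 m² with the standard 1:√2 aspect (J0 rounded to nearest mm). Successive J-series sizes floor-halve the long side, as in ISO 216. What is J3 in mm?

Let J0's short side be w mm. w · w√2 = 1.11 m² = 1,110,000 mm², so w ≈ 885.9 mm and w√2 ≈ 1252.9 mm → J0 = 886 × 1253 mm.
J1: ⌊1253/2⌋ × 886 = 626 × 886 mm
J2: ⌊886/2⌋ × 626 = 443 × 626 mm
J3: ⌊626/2⌋ × 443 = 313 × 443 mm

313 × 443 mm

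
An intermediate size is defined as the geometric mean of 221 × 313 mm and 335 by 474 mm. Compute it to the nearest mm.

272 × 385 mm

Short side: √(221 · 335) = √74035 ≈ 272.1 → 272 mm
Long side: √(313 · 474) = √148362 ≈ 385.2 → 385 mm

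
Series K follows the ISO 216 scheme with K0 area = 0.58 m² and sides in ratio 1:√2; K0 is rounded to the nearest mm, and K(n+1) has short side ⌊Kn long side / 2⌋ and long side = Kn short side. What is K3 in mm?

226 × 320 mm

Let K0's short side be w mm. w · w√2 = 0.58 m² = 580,000 mm², so w ≈ 640.4 mm and w√2 ≈ 905.7 mm → K0 = 640 × 906 mm.
K1: ⌊906/2⌋ × 640 = 453 × 640 mm
K2: ⌊640/2⌋ × 453 = 320 × 453 mm
K3: ⌊453/2⌋ × 320 = 226 × 320 mm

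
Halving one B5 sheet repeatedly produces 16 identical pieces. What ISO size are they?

16 = 2^4, so 4 halving steps.
B5 → B6 → … → B9 after 4 steps.

B9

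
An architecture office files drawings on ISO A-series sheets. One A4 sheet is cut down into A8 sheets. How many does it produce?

16

A4 = 210 × 297 mm; A8 = 52 × 74 mm.
Each halving step doubles the count; 4 steps from A4 to A8.
2^4 = 16.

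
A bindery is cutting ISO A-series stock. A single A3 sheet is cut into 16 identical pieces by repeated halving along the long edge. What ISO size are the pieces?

A7

16 = 2^4, so 4 halving steps.
A3 → A4 → … → A7 after 4 steps.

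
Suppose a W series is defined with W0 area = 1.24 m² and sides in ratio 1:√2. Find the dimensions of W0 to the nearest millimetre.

936 × 1324 mm

Let the short side be w mm. Then w · w√2 = 1.24 m² = 1,240,000 mm².
w² = 1,240,000/√2, so w ≈ 936.4 mm; long side = w√2 ≈ 1324.2 mm.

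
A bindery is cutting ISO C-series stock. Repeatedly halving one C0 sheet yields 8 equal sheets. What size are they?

C3

8 = 2^3, so 3 halving steps.
C0 → C1 → … → C3 after 3 steps.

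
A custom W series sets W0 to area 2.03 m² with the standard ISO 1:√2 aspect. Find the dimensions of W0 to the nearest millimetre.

Let the short side be w mm. Then w · w√2 = 2.03 m² = 2,030,000 mm².
w² = 2,030,000/√2, so w ≈ 1198.1 mm; long side = w√2 ≈ 1694.4 mm.

1198 × 1694 mm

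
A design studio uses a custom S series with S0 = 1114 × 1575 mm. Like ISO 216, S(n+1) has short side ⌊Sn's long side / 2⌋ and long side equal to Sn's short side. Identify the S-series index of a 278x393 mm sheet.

S4

S0: 1114 × 1575 mm
S1: 787 × 1114 mm
S2: 557 × 787 mm
S3: 393 × 557 mm
S4: 278 × 393 mm
S5: 196 × 278 mm
→ matches S4.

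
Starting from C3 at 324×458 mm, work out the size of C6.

C4: ⌊458/2⌋ × 324 = 229 × 324 mm
C5: ⌊324/2⌋ × 229 = 162 × 229 mm
C6: ⌊229/2⌋ × 162 = 114 × 162 mm

114 × 162 mm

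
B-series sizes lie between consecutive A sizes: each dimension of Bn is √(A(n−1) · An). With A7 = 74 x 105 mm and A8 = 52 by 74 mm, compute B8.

Short side: √(74 · 52) = √3848 ≈ 62.0 → 62 mm
Long side: √(105 · 74) = √7770 ≈ 88.1 → 88 mm

62 × 88 mm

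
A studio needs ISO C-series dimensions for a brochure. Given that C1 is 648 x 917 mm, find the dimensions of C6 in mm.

114 × 162 mm

C2: ⌊917/2⌋ × 648 = 458 × 648 mm
C3: ⌊648/2⌋ × 458 = 324 × 458 mm
C4: ⌊458/2⌋ × 324 = 229 × 324 mm
C5: ⌊324/2⌋ × 229 = 162 × 229 mm
C6: ⌊229/2⌋ × 162 = 114 × 162 mm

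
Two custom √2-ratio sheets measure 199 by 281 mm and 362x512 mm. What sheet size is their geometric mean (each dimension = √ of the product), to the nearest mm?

268 × 379 mm

Short side: √(199 · 362) = √72038 ≈ 268.4 → 268 mm
Long side: √(281 · 512) = √143872 ≈ 379.3 → 379 mm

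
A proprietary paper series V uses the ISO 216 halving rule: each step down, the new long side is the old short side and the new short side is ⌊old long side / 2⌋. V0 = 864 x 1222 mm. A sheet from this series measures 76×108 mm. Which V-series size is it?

V0: 864 × 1222 mm
V1: 611 × 864 mm
V2: 432 × 611 mm
V3: 305 × 432 mm
V4: 216 × 305 mm
V5: 152 × 216 mm
V6: 108 × 152 mm
V7: 76 × 108 mm
V8: 54 × 76 mm
→ matches V7.

V7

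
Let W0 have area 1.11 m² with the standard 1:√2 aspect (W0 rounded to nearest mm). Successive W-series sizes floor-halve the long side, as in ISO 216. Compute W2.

Let W0's short side be w mm. w · w√2 = 1.11 m² = 1,110,000 mm², so w ≈ 885.9 mm and w√2 ≈ 1252.9 mm → W0 = 886 × 1253 mm.
W1: ⌊1253/2⌋ × 886 = 626 × 886 mm
W2: ⌊886/2⌋ × 626 = 443 × 626 mm

443 × 626 mm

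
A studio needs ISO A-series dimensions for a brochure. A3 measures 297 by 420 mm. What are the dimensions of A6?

A4: ⌊420/2⌋ × 297 = 210 × 297 mm
A5: ⌊297/2⌋ × 210 = 148 × 210 mm
A6: ⌊210/2⌋ × 148 = 105 × 148 mm

105 × 148 mm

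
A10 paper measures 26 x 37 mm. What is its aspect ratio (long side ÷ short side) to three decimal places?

1.423

37 / 26 = 1.423
ISO 216 targets √2 ≈ 1.414; the +0.009 deviation is from mm rounding.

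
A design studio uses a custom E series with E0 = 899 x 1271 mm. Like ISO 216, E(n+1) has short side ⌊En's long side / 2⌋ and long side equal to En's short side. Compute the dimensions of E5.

158 × 224 mm

E1 = 635 × 899 mm (from E0 by 1 halving).
E2: ⌊899/2⌋ × 635 = 449 × 635 mm
E3: ⌊635/2⌋ × 449 = 317 × 449 mm
E4: ⌊449/2⌋ × 317 = 224 × 317 mm
E5: ⌊317/2⌋ × 224 = 158 × 224 mm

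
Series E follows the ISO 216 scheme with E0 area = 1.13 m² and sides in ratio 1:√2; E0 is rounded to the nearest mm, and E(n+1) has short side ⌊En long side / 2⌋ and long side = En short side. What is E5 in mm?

Let E0's short side be w mm. w · w√2 = 1.13 m² = 1,130,000 mm², so w ≈ 893.9 mm and w√2 ≈ 1264.1 mm → E0 = 894 × 1264 mm.
E1: ⌊1264/2⌋ × 894 = 632 × 894 mm
E2: ⌊894/2⌋ × 632 = 447 × 632 mm
E3: ⌊632/2⌋ × 447 = 316 × 447 mm
E4: ⌊447/2⌋ × 316 = 223 × 316 mm
E5: ⌊316/2⌋ × 223 = 158 × 223 mm

158 × 223 mm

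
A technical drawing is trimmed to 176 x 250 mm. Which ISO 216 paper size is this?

Aspect ratio 250/176 ≈ 1.420 — close to the ISO √2 ≈ 1.414.
In the B-series (B0 = 1000 × 1414 mm): B5 = 176 × 250 mm.

B5 (176 × 250 mm)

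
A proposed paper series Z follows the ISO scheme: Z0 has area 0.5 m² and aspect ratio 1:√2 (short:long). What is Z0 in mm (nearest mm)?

Let the short side be w mm. Then w · w√2 = 0.5 m² = 500,000 mm².
w² = 500,000/√2, so w ≈ 594.6 mm; long side = w√2 ≈ 840.9 mm.

595 × 841 mm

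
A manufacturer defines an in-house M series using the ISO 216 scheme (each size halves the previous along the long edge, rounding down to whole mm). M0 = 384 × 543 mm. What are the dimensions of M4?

M1: ⌊543/2⌋ × 384 = 271 × 384 mm
M2: ⌊384/2⌋ × 271 = 192 × 271 mm
M3: ⌊271/2⌋ × 192 = 135 × 192 mm
M4: ⌊192/2⌋ × 135 = 96 × 135 mm

96 × 135 mm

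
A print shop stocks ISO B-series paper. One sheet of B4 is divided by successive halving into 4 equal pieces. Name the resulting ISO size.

4 = 2^2, so 2 halving steps.
B4 → B5 → … → B6 after 2 steps.

B6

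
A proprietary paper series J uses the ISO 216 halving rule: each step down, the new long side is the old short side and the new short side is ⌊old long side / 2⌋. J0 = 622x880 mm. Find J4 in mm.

155 × 220 mm

J1: ⌊880/2⌋ × 622 = 440 × 622 mm
J2: ⌊622/2⌋ × 440 = 311 × 440 mm
J3: ⌊440/2⌋ × 311 = 220 × 311 mm
J4: ⌊311/2⌋ × 220 = 155 × 220 mm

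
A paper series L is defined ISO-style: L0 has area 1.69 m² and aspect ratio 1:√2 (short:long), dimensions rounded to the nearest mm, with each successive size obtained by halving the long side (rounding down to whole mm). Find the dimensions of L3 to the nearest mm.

Let L0's short side be w mm. w · w√2 = 1.69 m² = 1,690,000 mm², so w ≈ 1093.2 mm and w√2 ≈ 1546.0 mm → L0 = 1093 × 1546 mm.
L1: ⌊1546/2⌋ × 1093 = 773 × 1093 mm
L2: ⌊1093/2⌋ × 773 = 546 × 773 mm
L3: ⌊773/2⌋ × 546 = 386 × 546 mm

386 × 546 mm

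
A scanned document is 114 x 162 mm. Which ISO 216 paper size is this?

Aspect ratio 162/114 ≈ 1.421 — close to the ISO √2 ≈ 1.414.
In the C-series (envelope sizes, between A and B): C6 = 114 × 162 mm.

C6 (114 × 162 mm)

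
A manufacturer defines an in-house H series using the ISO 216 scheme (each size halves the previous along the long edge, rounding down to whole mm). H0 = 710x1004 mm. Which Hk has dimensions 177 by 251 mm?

H0: 710 × 1004 mm
H1: 502 × 710 mm
H2: 355 × 502 mm
H3: 251 × 355 mm
H4: 177 × 251 mm
H5: 125 × 177 mm
→ matches H4.

H4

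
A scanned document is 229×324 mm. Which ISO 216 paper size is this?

Aspect ratio 324/229 ≈ 1.415 — close to the ISO √2 ≈ 1.414.
In the C-series (envelope sizes, between A and B): C4 = 229 × 324 mm.

C4 (229 × 324 mm)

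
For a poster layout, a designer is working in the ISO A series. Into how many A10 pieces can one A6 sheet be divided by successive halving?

16

Each ISO step halves the sheet: 1 × A6 → 2 × A7 → 4 × A8 → 8 × A9 → …
From A6 to A10 is 4 halving steps: 2^4 = 16.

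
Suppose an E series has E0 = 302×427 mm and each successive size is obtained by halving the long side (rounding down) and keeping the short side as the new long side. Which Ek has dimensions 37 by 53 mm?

E6

E0: 302 × 427 mm
E1: 213 × 302 mm
E2: 151 × 213 mm
E3: 106 × 151 mm
E4: 75 × 106 mm
E5: 53 × 75 mm
E6: 37 × 53 mm
E7: 26 × 37 mm
→ matches E6.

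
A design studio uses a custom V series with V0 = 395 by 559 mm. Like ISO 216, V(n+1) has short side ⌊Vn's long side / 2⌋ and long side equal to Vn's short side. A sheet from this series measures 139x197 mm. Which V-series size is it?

V3

V0: 395 × 559 mm
V1: 279 × 395 mm
V2: 197 × 279 mm
V3: 139 × 197 mm
V4: 98 × 139 mm
→ matches V3.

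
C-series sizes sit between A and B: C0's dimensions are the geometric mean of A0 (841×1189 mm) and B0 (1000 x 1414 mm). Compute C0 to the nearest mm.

Short: √(841 · 1000) = √841000 ≈ 917.1 mm.
Long: √(1189 · 1414) = √1681246 ≈ 1296.6 mm.

917 × 1297 mm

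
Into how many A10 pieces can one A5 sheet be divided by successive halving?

32

Each ISO step halves the sheet: 1 × A5 → 2 × A6 → 4 × A7 → 8 × A8 → …
From A5 to A10 is 5 halving steps: 2^5 = 32.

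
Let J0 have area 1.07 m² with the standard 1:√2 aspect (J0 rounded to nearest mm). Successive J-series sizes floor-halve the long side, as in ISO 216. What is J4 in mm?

217 × 307 mm

Let J0's short side be w mm. w · w√2 = 1.07 m² = 1,070,000 mm², so w ≈ 869.8 mm and w√2 ≈ 1230.1 mm → J0 = 870 × 1230 mm.
J1: ⌊1230/2⌋ × 870 = 615 × 870 mm
J2: ⌊870/2⌋ × 615 = 435 × 615 mm
J3: ⌊615/2⌋ × 435 = 307 × 435 mm
J4: ⌊435/2⌋ × 307 = 217 × 307 mm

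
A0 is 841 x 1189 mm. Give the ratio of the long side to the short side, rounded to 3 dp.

1.414

1189 / 841 = 1.414
Matches √2 ≈ 1.414 — the ISO 216 defining ratio.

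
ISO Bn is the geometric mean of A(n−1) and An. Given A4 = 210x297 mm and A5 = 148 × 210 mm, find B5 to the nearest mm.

Short side: √(210 · 148) = √31080 ≈ 176.3 → 176 mm
Long side: √(297 · 210) = √62370 ≈ 249.7 → 250 mm

176 × 250 mm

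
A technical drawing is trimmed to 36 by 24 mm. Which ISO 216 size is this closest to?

Aspect ratio 36/24 ≈ 1.500 (ISO target is √2 ≈ 1.414).
In the A-series (A0 area = 1 m²): A10 = 26 × 37 mm.
Off by 3 mm total — nearest standard size.

A10 (26 × 37 mm)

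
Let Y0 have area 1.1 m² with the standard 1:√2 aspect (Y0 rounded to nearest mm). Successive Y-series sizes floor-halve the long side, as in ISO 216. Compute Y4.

Let Y0's short side be w mm. w · w√2 = 1.1 m² = 1,100,000 mm², so w ≈ 881.9 mm and w√2 ≈ 1247.3 mm → Y0 = 882 × 1247 mm.
Y1: ⌊1247/2⌋ × 882 = 623 × 882 mm
Y2: ⌊882/2⌋ × 623 = 441 × 623 mm
Y3: ⌊623/2⌋ × 441 = 311 × 441 mm
Y4: ⌊441/2⌋ × 311 = 220 × 311 mm

220 × 311 mm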